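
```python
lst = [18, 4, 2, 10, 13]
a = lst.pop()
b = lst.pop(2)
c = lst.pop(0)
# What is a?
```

After line 1: lst = [18, 4, 2, 10, 13]
After line 2 (pop() -> a = 13): lst = [18, 4, 2, 10]
After line 3 (pop(2) -> b = 2): lst = [18, 4, 10]
After line 4 (pop(0) -> c = 18): lst = [4, 10]

13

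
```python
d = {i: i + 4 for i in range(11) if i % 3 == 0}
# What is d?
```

{0: 4, 3: 7, 6: 10, 9: 13}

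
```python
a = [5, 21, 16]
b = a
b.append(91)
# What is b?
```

After line 1: a = [5, 21, 16]
After line 2 (b = a is an alias, same object): a = [5, 21, 16], b = [5, 21, 16]
After line 3 (b.append mutates the shared list): a = [5, 21, 16, 91], b = [5, 21, 16, 91]

[5, 21, 16, 91]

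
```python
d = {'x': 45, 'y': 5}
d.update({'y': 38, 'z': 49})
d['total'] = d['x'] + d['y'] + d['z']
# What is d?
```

After line 1: d = {'x': 45, 'y': 5}
After line 2 (y overwritten, z added): d = {'x': 45, 'y': 38, 'z': 49}
After line 3 (total = 45 + 38 + 49 = 132): d = {'x': 45, 'y': 38, 'z': 49, 'total': 132}

{'x': 45, 'y': 38, 'z': 49, 'total': 132}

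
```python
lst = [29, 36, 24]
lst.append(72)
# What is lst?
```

[29, 36, 24, 72]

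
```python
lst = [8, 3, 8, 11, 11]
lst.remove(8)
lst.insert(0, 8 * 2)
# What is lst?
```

After line 1: lst = [8, 3, 8, 11, 11]
After line 2 (remove first 8): lst = [3, 8, 11, 11]
After line 3 (insert 16 at index 0): lst = [16, 3, 8, 11, 11]

[16, 3, 8, 11, 11]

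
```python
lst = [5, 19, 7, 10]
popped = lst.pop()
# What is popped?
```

10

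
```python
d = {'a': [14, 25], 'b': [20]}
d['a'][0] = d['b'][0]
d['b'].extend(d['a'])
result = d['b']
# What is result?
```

After line 1: d = {'a': [14, 25], 'b': [20]}
After line 2 (a[0] = b[0] = 20): d = {'a': [20, 25], 'b': [20]}
After line 3 (b.extend(a) appends [20, 25]): d = {'a': [20, 25], 'b': [20, 20, 25]}
After line 4: result = d['b'] = [20, 20, 25]

[20, 20, 25]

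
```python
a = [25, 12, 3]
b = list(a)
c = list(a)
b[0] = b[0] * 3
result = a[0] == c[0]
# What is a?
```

After line 1: a = [25, 12, 3]
After line 2 (b = list(a), copy): a = [25, 12, 3], b = [25, 12, 3]
After line 3 (c = list(a) is a copy, new object): c = [25, 12, 3]
After line 4 (b[0] = 25 * 3 = 75; only b mutates (copy)): a = [25, 12, 3], b = [75, 12, 3], c = [25, 12, 3]
After line 5 (a[0] = 25, c[0] = 25; result = True)

[25, 12, 3]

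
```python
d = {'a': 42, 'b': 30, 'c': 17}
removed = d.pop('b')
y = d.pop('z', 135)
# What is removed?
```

After line 1: d = {'a': 42, 'b': 30, 'c': 17}
After line 2 (pop 'b' returns 30): d = {'a': 42, 'c': 17}, removed = 30
After line 3 (pop 'z' missing, returns default 135): d = {'a': 42, 'c': 17}, y = 135

30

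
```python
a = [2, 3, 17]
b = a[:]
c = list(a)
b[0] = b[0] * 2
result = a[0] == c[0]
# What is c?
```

After line 1: a = [2, 3, 17]
After line 2 (b = a[:], copy): a = [2, 3, 17], b = [2, 3, 17]
After line 3 (c = list(a) is a copy, new object): c = [2, 3, 17]
After line 4 (b[0] = 2 * 2 = 4; only b mutates (copy)): a = [2, 3, 17], b = [4, 3, 17], c = [2, 3, 17]
After line 5 (a[0] = 2, c[0] = 2; result = True)

[2, 3, 17]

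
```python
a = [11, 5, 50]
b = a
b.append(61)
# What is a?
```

After line 1: a = [11, 5, 50]
After line 2 (b = a is an alias, same object): a = [11, 5, 50], b = [11, 5, 50]
After line 3 (b.append mutates the shared list): a = [11, 5, 50, 61], b = [11, 5, 50, 61]

[11, 5, 50, 61]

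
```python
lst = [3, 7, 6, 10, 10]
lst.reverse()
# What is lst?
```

[10, 10, 6, 7, 3]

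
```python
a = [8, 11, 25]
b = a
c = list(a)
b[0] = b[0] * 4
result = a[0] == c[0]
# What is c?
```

After line 1: a = [8, 11, 25]
After line 2 (b = a, alias): a = [8, 11, 25], b = [8, 11, 25]
After line 3 (c = list(a) is a copy, new object): c = [8, 11, 25]
After line 4 (b[0] = 8 * 4 = 32; mutates shared a/b): a = b = [32, 11, 25], c = [8, 11, 25]
After line 5 (a[0] = 32, c[0] = 8; result = False)

[8, 11, 25]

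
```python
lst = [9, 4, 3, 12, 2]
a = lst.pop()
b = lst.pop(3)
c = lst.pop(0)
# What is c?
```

After line 1: lst = [9, 4, 3, 12, 2]
After line 2 (pop() -> a = 2): lst = [9, 4, 3, 12]
After line 3 (pop(3) -> b = 12): lst = [9, 4, 3]
After line 4 (pop(0) -> c = 9): lst = [4, 3]

9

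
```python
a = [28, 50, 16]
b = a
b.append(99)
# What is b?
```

After line 1: a = [28, 50, 16]
After line 2 (b = a is an alias, same object): a = [28, 50, 16], b = [28, 50, 16]
After line 3 (b.append mutates the shared list): a = [28, 50, 16, 99], b = [28, 50, 16, 99]

[28, 50, 16, 99]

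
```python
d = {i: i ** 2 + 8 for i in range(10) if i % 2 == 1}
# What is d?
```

{1: 9, 3: 17, 5: 33, 7: 57, 9: 89}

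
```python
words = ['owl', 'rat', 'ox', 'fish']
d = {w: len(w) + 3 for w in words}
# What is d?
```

{'owl': 6, 'rat': 6, 'ox': 5, 'fish': 7}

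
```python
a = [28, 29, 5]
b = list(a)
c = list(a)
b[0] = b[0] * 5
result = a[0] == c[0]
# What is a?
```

After line 1: a = [28, 29, 5]
After line 2 (b = list(a), copy): a = [28, 29, 5], b = [28, 29, 5]
After line 3 (c = list(a) is a copy, new object): c = [28, 29, 5]
After line 4 (b[0] = 28 * 5 = 140; only b mutates (copy)): a = [28, 29, 5], b = [140, 29, 5], c = [28, 29, 5]
After line 5 (a[0] = 28, c[0] = 28; result = True)

[28, 29, 5]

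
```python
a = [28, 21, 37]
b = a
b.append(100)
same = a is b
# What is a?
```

After line 1: a = [28, 21, 37]
After line 2 (b = a is an alias, same object): a = [28, 21, 37], b = [28, 21, 37]
After line 3 (b.append mutates the shared list): a = [28, 21, 37, 100], b = [28, 21, 37, 100]
After line 4 (same = a is b; same object -> True): same = True

[28, 21, 37, 100]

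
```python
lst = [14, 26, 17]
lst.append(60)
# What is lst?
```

[14, 26, 17, 60]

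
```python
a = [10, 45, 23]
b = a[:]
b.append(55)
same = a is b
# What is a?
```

After line 1: a = [10, 45, 23]
After line 2 (b = a[:] is a shallow copy, new object): a = [10, 45, 23], b = [10, 45, 23]
After line 3 (append only mutates b): a = [10, 45, 23], b = [10, 45, 23, 55]
After line 4 (same = a is b; different objects -> False): same = False

[10, 45, 23]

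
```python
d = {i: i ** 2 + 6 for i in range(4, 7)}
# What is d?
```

{4: 22, 5: 31, 6: 42}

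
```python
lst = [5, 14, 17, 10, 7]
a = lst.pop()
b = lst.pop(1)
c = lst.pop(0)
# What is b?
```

After line 1: lst = [5, 14, 17, 10, 7]
After line 2 (pop() -> a = 7): lst = [5, 14, 17, 10]
After line 3 (pop(1) -> b = 14): lst = [5, 17, 10]
After line 4 (pop(0) -> c = 5): lst = [17, 10]

14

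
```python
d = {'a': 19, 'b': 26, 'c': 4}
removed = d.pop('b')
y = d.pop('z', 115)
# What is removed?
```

After line 1: d = {'a': 19, 'b': 26, 'c': 4}
After line 2 (pop 'b' returns 26): d = {'a': 19, 'c': 4}, removed = 26
After line 3 (pop 'z' missing, returns default 115): d = {'a': 19, 'c': 4}, y = 115

26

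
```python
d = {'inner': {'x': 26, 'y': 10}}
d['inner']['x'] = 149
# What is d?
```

After line 1: d = {'inner': {'x': 26, 'y': 10}}
After line 2 (inner x overwritten): d = {'inner': {'x': 149, 'y': 10}}

{'inner': {'x': 149, 'y': 10}}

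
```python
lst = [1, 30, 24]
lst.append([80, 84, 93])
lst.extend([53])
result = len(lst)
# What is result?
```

After line 1: lst = [1, 30, 24]
After line 2 (append adds [80, 84, 93] as single element): lst = [1, 30, 24, [80, 84, 93]]
After line 3 (extend unpacks [53], adds 53): lst = [1, 30, 24, [80, 84, 93], 53]
After line 4: result = len(lst) = 5

5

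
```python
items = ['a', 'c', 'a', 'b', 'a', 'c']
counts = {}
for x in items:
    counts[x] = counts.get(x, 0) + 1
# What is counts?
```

Initial: counts = {}, items = ['a', 'c', 'a', 'b', 'a', 'c']
See 'a': counts = {'a': 1}
See 'c': counts = {'a': 1, 'c': 1}
See 'a': counts = {'a': 2, 'c': 1}
See 'b': counts = {'a': 2, 'c': 1, 'b': 1}
See 'a': counts = {'a': 3, 'c': 1, 'b': 1}
See 'c': counts = {'a': 3, 'c': 2, 'b': 1}

{'a': 3, 'c': 2, 'b': 1}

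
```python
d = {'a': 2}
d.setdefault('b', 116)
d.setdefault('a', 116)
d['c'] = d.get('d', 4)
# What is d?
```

After line 1: d = {'a': 2}
After line 2 (setdefault adds 'b'=116): d = {'a': 2, 'b': 116}
After line 3 (setdefault 'a' no-op, already exists): d = {'a': 2, 'b': 116}
After line 4 (get('d', 4) returns default since 'd' not in d): d = {'a': 2, 'b': 116, 'c': 4}

{'a': 2, 'b': 116, 'c': 4}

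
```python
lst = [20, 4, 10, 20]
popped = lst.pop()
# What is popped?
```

20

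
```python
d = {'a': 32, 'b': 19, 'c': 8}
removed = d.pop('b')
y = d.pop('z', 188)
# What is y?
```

After line 1: d = {'a': 32, 'b': 19, 'c': 8}
After line 2 (pop 'b' returns 19): d = {'a': 32, 'c': 8}, removed = 19
After line 3 (pop 'z' missing, returns default 188): d = {'a': 32, 'c': 8}, y = 188

188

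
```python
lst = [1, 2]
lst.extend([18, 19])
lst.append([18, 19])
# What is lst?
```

After line 1: lst = [1, 2]
After line 2 (extend unpacks [18, 19]): lst = [1, 2, 18, 19]
After line 3 (append adds [18, 19] as single element): lst = [1, 2, 18, 19, [18, 19]]

[1, 2, 18, 19, [18, 19]]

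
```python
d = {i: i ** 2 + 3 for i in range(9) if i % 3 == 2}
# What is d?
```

{2: 7, 5: 28, 8: 67}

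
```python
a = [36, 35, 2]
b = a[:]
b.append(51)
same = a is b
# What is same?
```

After line 1: a = [36, 35, 2]
After line 2 (b = a[:] is a shallow copy, new object): a = [36, 35, 2], b = [36, 35, 2]
After line 3 (append only mutates b): a = [36, 35, 2], b = [36, 35, 2, 51]
After line 4 (same = a is b; different objects -> False): same = False

False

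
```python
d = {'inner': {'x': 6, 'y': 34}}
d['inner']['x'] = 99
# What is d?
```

After line 1: d = {'inner': {'x': 6, 'y': 34}}
After line 2 (inner x overwritten): d = {'inner': {'x': 99, 'y': 34}}

{'inner': {'x': 99, 'y': 34}}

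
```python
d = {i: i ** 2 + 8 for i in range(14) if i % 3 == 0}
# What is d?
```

{0: 8, 3: 17, 6: 44, 9: 89, 12: 152}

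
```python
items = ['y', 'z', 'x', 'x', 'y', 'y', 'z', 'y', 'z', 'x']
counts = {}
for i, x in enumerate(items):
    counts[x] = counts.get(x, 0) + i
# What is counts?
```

Initial: counts = {}, items = ['y', 'z', 'x', 'x', 'y', 'y', 'z', 'y', 'z', 'x']
i=0, x='y': counts = {'y': 0}
i=1, x='z': counts = {'y': 0, 'z': 1}
i=2, x='x': counts = {'y': 0, 'z': 1, 'x': 2}
i=3, x='x': counts = {'y': 0, 'z': 1, 'x': 5}
i=4, x='y': counts = {'y': 4, 'z': 1, 'x': 5}
i=5, x='y': counts = {'y': 9, 'z': 1, 'x': 5}
i=6, x='z': counts = {'y': 9, 'z': 7, 'x': 5}
i=7, x='y': counts = {'y': 16, 'z': 7, 'x': 5}
i=8, x='z': counts = {'y': 16, 'z': 15, 'x': 5}
i=9, x='x': counts = {'y': 16, 'z': 15, 'x': 14}

{'y': 16, 'z': 15, 'x': 14}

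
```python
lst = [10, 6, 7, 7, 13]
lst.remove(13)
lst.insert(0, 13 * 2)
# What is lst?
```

After line 1: lst = [10, 6, 7, 7, 13]
After line 2 (remove first 13): lst = [10, 6, 7, 7]
After line 3 (insert 26 at index 0): lst = [26, 10, 6, 7, 7]

[26, 10, 6, 7, 7]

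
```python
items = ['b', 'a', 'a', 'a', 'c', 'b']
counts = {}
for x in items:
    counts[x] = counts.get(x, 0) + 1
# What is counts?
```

Initial: counts = {}, items = ['b', 'a', 'a', 'a', 'c', 'b']
See 'b': counts = {'b': 1}
See 'a': counts = {'b': 1, 'a': 1}
See 'a': counts = {'b': 1, 'a': 2}
See 'a': counts = {'b': 1, 'a': 3}
See 'c': counts = {'b': 1, 'a': 3, 'c': 1}
See 'b': counts = {'b': 2, 'a': 3, 'c': 1}

{'b': 2, 'a': 3, 'c': 1}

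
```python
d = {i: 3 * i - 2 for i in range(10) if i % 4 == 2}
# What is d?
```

{2: 4, 6: 16}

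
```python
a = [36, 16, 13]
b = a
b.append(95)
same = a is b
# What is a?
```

After line 1: a = [36, 16, 13]
After line 2 (b = a is an alias, same object): a = [36, 16, 13], b = [36, 16, 13]
After line 3 (b.append mutates the shared list): a = [36, 16, 13, 95], b = [36, 16, 13, 95]
After line 4 (same = a is b; same object -> True): same = True

[36, 16, 13, 95]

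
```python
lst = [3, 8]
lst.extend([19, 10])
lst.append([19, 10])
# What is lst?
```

After line 1: lst = [3, 8]
After line 2 (extend unpacks [19, 10]): lst = [3, 8, 19, 10]
After line 3 (append adds [19, 10] as single element): lst = [3, 8, 19, 10, [19, 10]]

[3, 8, 19, 10, [19, 10]]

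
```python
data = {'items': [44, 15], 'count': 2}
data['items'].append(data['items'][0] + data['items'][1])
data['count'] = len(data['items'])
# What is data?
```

After line 1: data = {'items': [44, 15], 'count': 2}
After line 2 (append 44 + 15 = 59): data = {'items': [44, 15, 59], 'count': 2}
After line 3 (count = len(items) = 3): data = {'items': [44, 15, 59], 'count': 3}

{'items': [44, 15, 59], 'count': 3}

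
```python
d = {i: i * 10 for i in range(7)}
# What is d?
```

{0: 0, 1: 10, 2: 20, 3: 30, 4: 40, 5: 50, 6: 60}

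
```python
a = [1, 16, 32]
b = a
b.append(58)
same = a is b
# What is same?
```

After line 1: a = [1, 16, 32]
After line 2 (b = a is an alias, same object): a = [1, 16, 32], b = [1, 16, 32]
After line 3 (b.append mutates the shared list): a = [1, 16, 32, 58], b = [1, 16, 32, 58]
After line 4 (same = a is b; same object -> True): same = True

True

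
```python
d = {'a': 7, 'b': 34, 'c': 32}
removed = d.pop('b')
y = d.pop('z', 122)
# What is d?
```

After line 1: d = {'a': 7, 'b': 34, 'c': 32}
After line 2 (pop 'b' returns 34): d = {'a': 7, 'c': 32}, removed = 34
After line 3 (pop 'z' missing, returns default 122): d = {'a': 7, 'c': 32}, y = 122

{'a': 7, 'c': 32}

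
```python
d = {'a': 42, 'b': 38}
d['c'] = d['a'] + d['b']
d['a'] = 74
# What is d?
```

After line 1: d = {'a': 42, 'b': 38}
After line 2 (d['c'] = 42 + 38): d = {'a': 42, 'b': 38, 'c': 80}
After line 3: d = {'a': 74, 'b': 38, 'c': 80}

{'a': 74, 'b': 38, 'c': 80}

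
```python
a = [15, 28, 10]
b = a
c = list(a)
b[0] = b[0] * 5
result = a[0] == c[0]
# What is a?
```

After line 1: a = [15, 28, 10]
After line 2 (b = a, alias): a = [15, 28, 10], b = [15, 28, 10]
After line 3 (c = list(a) is a copy, new object): c = [15, 28, 10]
After line 4 (b[0] = 15 * 5 = 75; mutates shared a/b): a = b = [75, 28, 10], c = [15, 28, 10]
After line 5 (a[0] = 75, c[0] = 15; result = False)

[75, 28, 10]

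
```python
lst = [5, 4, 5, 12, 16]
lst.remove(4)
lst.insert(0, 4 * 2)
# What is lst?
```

After line 1: lst = [5, 4, 5, 12, 16]
After line 2 (remove first 4): lst = [5, 5, 12, 16]
After line 3 (insert 8 at index 0): lst = [8, 5, 5, 12, 16]

[8, 5, 5, 12, 16]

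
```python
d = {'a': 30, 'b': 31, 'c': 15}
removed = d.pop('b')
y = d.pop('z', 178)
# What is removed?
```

After line 1: d = {'a': 30, 'b': 31, 'c': 15}
After line 2 (pop 'b' returns 31): d = {'a': 30, 'c': 15}, removed = 31
After line 3 (pop 'z' missing, returns default 178): d = {'a': 30, 'c': 15}, y = 178

31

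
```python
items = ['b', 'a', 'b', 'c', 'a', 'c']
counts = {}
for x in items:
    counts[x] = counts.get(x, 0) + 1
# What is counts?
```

Initial: counts = {}, items = ['b', 'a', 'b', 'c', 'a', 'c']
See 'b': counts = {'b': 1}
See 'a': counts = {'b': 1, 'a': 1}
See 'b': counts = {'b': 2, 'a': 1}
See 'c': counts = {'b': 2, 'a': 1, 'c': 1}
See 'a': counts = {'b': 2, 'a': 2, 'c': 1}
See 'c': counts = {'b': 2, 'a': 2, 'c': 2}

{'b': 2, 'a': 2, 'c': 2}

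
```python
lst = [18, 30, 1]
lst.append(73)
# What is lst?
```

[18, 30, 1, 73]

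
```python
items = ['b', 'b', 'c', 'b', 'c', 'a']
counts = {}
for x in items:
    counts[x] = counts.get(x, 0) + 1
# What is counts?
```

Initial: counts = {}, items = ['b', 'b', 'c', 'b', 'c', 'a']
See 'b': counts = {'b': 1}
See 'b': counts = {'b': 2}
See 'c': counts = {'b': 2, 'c': 1}
See 'b': counts = {'b': 3, 'c': 1}
See 'c': counts = {'b': 3, 'c': 2}
See 'a': counts = {'b': 3, 'c': 2, 'a': 1}

{'b': 3, 'c': 2, 'a': 1}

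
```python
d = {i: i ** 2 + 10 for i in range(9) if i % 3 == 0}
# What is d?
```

{0: 10, 3: 19, 6: 46}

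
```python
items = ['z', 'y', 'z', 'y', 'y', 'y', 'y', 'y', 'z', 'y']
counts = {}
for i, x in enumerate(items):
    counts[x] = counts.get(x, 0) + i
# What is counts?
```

Initial: counts = {}, items = ['z', 'y', 'z', 'y', 'y', 'y', 'y', 'y', 'z', 'y']
i=0, x='z': counts = {'z': 0}
i=1, x='y': counts = {'z': 0, 'y': 1}
i=2, x='z': counts = {'z': 2, 'y': 1}
i=3, x='y': counts = {'z': 2, 'y': 4}
i=4, x='y': counts = {'z': 2, 'y': 8}
i=5, x='y': counts = {'z': 2, 'y': 13}
i=6, x='y': counts = {'z': 2, 'y': 19}
i=7, x='y': counts = {'z': 2, 'y': 26}
i=8, x='z': counts = {'z': 10, 'y': 26}
i=9, x='y': counts = {'z': 10, 'y': 35}

{'z': 10, 'y': 35}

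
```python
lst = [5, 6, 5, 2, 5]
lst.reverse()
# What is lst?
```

[5, 2, 5, 6, 5]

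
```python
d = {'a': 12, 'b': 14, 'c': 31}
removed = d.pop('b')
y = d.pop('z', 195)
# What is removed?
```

After line 1: d = {'a': 12, 'b': 14, 'c': 31}
After line 2 (pop 'b' returns 14): d = {'a': 12, 'c': 31}, removed = 14
After line 3 (pop 'z' missing, returns default 195): d = {'a': 12, 'c': 31}, y = 195

14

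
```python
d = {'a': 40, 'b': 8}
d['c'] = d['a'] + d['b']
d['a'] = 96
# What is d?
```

After line 1: d = {'a': 40, 'b': 8}
After line 2 (d['c'] = 40 + 8): d = {'a': 40, 'b': 8, 'c': 48}
After line 3: d = {'a': 96, 'b': 8, 'c': 48}

{'a': 96, 'b': 8, 'c': 48}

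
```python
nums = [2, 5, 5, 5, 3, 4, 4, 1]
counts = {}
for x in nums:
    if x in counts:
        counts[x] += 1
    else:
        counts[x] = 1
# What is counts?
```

Initial: counts = {}, nums = [2, 5, 5, 5, 3, 4, 4, 1]
See 2: counts = {2: 1}
See 5: counts = {2: 1, 5: 1}
See 5: counts = {2: 1, 5: 2}
See 5: counts = {2: 1, 5: 3}
See 3: counts = {2: 1, 5: 3, 3: 1}
See 4: counts = {2: 1, 5: 3, 3: 1, 4: 1}
See 4: counts = {2: 1, 5: 3, 3: 1, 4: 2}
See 1: counts = {2: 1, 5: 3, 3: 1, 4: 2, 1: 1}

{2: 1, 5: 3, 3: 1, 4: 2, 1: 1}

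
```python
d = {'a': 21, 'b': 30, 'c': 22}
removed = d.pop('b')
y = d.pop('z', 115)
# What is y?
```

After line 1: d = {'a': 21, 'b': 30, 'c': 22}
After line 2 (pop 'b' returns 30): d = {'a': 21, 'c': 22}, removed = 30
After line 3 (pop 'z' missing, returns default 115): d = {'a': 21, 'c': 22}, y = 115

115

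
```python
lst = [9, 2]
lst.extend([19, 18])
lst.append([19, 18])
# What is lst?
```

After line 1: lst = [9, 2]
After line 2 (extend unpacks [19, 18]): lst = [9, 2, 19, 18]
After line 3 (append adds [19, 18] as single element): lst = [9, 2, 19, 18, [19, 18]]

[9, 2, 19, 18, [19, 18]]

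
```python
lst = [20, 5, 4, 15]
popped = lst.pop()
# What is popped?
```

15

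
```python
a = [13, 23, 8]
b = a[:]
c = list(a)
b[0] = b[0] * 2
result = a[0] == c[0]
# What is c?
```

After line 1: a = [13, 23, 8]
After line 2 (b = a[:], copy): a = [13, 23, 8], b = [13, 23, 8]
After line 3 (c = list(a) is a copy, new object): c = [13, 23, 8]
After line 4 (b[0] = 13 * 2 = 26; only b mutates (copy)): a = [13, 23, 8], b = [26, 23, 8], c = [13, 23, 8]
After line 5 (a[0] = 13, c[0] = 13; result = True)

[13, 23, 8]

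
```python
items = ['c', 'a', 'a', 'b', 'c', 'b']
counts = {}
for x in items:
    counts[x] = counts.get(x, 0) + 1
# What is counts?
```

Initial: counts = {}, items = ['c', 'a', 'a', 'b', 'c', 'b']
See 'c': counts = {'c': 1}
See 'a': counts = {'c': 1, 'a': 1}
See 'a': counts = {'c': 1, 'a': 2}
See 'b': counts = {'c': 1, 'a': 2, 'b': 1}
See 'c': counts = {'c': 2, 'a': 2, 'b': 1}
See 'b': counts = {'c': 2, 'a': 2, 'b': 2}

{'c': 2, 'a': 2, 'b': 2}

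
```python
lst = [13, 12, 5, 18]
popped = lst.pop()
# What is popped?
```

18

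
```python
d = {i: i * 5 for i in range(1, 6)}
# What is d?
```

{1: 5, 2: 10, 3: 15, 4: 20, 5: 25}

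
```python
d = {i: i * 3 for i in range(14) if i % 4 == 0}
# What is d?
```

{0: 0, 4: 12, 8: 24, 12: 36}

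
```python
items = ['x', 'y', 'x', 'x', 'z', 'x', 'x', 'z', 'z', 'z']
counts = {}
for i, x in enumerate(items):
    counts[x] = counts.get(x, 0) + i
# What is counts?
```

Initial: counts = {}, items = ['x', 'y', 'x', 'x', 'z', 'x', 'x', 'z', 'z', 'z']
i=0, x='x': counts = {'x': 0}
i=1, x='y': counts = {'x': 0, 'y': 1}
i=2, x='x': counts = {'x': 2, 'y': 1}
i=3, x='x': counts = {'x': 5, 'y': 1}
i=4, x='z': counts = {'x': 5, 'y': 1, 'z': 4}
i=5, x='x': counts = {'x': 10, 'y': 1, 'z': 4}
i=6, x='x': counts = {'x': 16, 'y': 1, 'z': 4}
i=7, x='z': counts = {'x': 16, 'y': 1, 'z': 11}
i=8, x='z': counts = {'x': 16, 'y': 1, 'z': 19}
i=9, x='z': counts = {'x': 16, 'y': 1, 'z': 28}

{'x': 16, 'y': 1, 'z': 28}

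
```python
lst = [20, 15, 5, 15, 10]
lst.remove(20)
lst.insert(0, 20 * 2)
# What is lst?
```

After line 1: lst = [20, 15, 5, 15, 10]
After line 2 (remove first 20): lst = [15, 5, 15, 10]
After line 3 (insert 40 at index 0): lst = [40, 15, 5, 15, 10]

[40, 15, 5, 15, 10]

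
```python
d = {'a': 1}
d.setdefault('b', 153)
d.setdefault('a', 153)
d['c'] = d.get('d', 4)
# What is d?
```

After line 1: d = {'a': 1}
After line 2 (setdefault adds 'b'=153): d = {'a': 1, 'b': 153}
After line 3 (setdefault 'a' no-op, already exists): d = {'a': 1, 'b': 153}
After line 4 (get('d', 4) returns default since 'd' not in d): d = {'a': 1, 'b': 153, 'c': 4}

{'a': 1, 'b': 153, 'c': 4}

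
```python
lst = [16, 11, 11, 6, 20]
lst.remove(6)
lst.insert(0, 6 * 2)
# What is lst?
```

After line 1: lst = [16, 11, 11, 6, 20]
After line 2 (remove first 6): lst = [16, 11, 11, 20]
After line 3 (insert 12 at index 0): lst = [12, 16, 11, 11, 20]

[12, 16, 11, 11, 20]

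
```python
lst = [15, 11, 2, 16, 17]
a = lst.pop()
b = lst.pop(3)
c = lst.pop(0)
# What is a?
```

After line 1: lst = [15, 11, 2, 16, 17]
After line 2 (pop() -> a = 17): lst = [15, 11, 2, 16]
After line 3 (pop(3) -> b = 16): lst = [15, 11, 2]
After line 4 (pop(0) -> c = 15): lst = [11, 2]

17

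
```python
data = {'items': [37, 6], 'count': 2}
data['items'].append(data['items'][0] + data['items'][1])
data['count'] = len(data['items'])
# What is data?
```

After line 1: data = {'items': [37, 6], 'count': 2}
After line 2 (append 37 + 6 = 43): data = {'items': [37, 6, 43], 'count': 2}
After line 3 (count = len(items) = 3): data = {'items': [37, 6, 43], 'count': 3}

{'items': [37, 6, 43], 'count': 3}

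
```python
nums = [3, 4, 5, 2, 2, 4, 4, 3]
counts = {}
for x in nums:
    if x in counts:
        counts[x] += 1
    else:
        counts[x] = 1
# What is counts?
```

Initial: counts = {}, nums = [3, 4, 5, 2, 2, 4, 4, 3]
See 3: counts = {3: 1}
See 4: counts = {3: 1, 4: 1}
See 5: counts = {3: 1, 4: 1, 5: 1}
See 2: counts = {3: 1, 4: 1, 5: 1, 2: 1}
See 2: counts = {3: 1, 4: 1, 5: 1, 2: 2}
See 4: counts = {3: 1, 4: 2, 5: 1, 2: 2}
See 4: counts = {3: 1, 4: 3, 5: 1, 2: 2}
See 3: counts = {3: 2, 4: 3, 5: 1, 2: 2}

{3: 2, 4: 3, 5: 1, 2: 2}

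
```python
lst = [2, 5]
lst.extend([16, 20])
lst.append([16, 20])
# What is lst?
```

After line 1: lst = [2, 5]
After line 2 (extend unpacks [16, 20]): lst = [2, 5, 16, 20]
After line 3 (append adds [16, 20] as single element): lst = [2, 5, 16, 20, [16, 20]]

[2, 5, 16, 20, [16, 20]]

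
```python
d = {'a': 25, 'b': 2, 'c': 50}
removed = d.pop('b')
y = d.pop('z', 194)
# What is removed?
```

After line 1: d = {'a': 25, 'b': 2, 'c': 50}
After line 2 (pop 'b' returns 2): d = {'a': 25, 'c': 50}, removed = 2
After line 3 (pop 'z' missing, returns default 194): d = {'a': 25, 'c': 50}, y = 194

2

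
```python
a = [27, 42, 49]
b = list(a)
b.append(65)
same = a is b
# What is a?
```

After line 1: a = [27, 42, 49]
After line 2 (b = list(a) is a shallow copy, new object): a = [27, 42, 49], b = [27, 42, 49]
After line 3 (append only mutates b): a = [27, 42, 49], b = [27, 42, 49, 65]
After line 4 (same = a is b; different objects -> False): same = False

[27, 42, 49]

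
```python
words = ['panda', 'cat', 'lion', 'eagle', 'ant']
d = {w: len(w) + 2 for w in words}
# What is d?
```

{'panda': 7, 'cat': 5, 'lion': 6, 'eagle': 7, 'ant': 5}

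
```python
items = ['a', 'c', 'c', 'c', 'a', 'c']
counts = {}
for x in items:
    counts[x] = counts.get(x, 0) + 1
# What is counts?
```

Initial: counts = {}, items = ['a', 'c', 'c', 'c', 'a', 'c']
See 'a': counts = {'a': 1}
See 'c': counts = {'a': 1, 'c': 1}
See 'c': counts = {'a': 1, 'c': 2}
See 'c': counts = {'a': 1, 'c': 3}
See 'a': counts = {'a': 2, 'c': 3}
See 'c': counts = {'a': 2, 'c': 4}

{'a': 2, 'c': 4}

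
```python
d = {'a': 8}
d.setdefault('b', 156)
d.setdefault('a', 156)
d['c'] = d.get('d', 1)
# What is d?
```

After line 1: d = {'a': 8}
After line 2 (setdefault adds 'b'=156): d = {'a': 8, 'b': 156}
After line 3 (setdefault 'a' no-op, already exists): d = {'a': 8, 'b': 156}
After line 4 (get('d', 1) returns default since 'd' not in d): d = {'a': 8, 'b': 156, 'c': 1}

{'a': 8, 'b': 156, 'c': 1}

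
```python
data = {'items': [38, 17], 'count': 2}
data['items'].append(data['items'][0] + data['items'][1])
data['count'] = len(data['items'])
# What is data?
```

After line 1: data = {'items': [38, 17], 'count': 2}
After line 2 (append 38 + 17 = 55): data = {'items': [38, 17, 55], 'count': 2}
After line 3 (count = len(items) = 3): data = {'items': [38, 17, 55], 'count': 3}

{'items': [38, 17, 55], 'count': 3}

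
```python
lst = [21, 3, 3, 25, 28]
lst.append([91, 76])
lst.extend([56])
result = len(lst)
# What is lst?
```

After line 1: lst = [21, 3, 3, 25, 28]
After line 2 (append adds [91, 76] as single element): lst = [21, 3, 3, 25, 28, [91, 76]]
After line 3 (extend unpacks [56], adds 56): lst = [21, 3, 3, 25, 28, [91, 76], 56]
After line 4: result = len(lst) = 7

[21, 3, 3, 25, 28, [91, 76], 56]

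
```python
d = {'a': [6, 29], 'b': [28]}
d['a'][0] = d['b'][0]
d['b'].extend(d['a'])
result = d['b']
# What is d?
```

After line 1: d = {'a': [6, 29], 'b': [28]}
After line 2 (a[0] = b[0] = 28): d = {'a': [28, 29], 'b': [28]}
After line 3 (b.extend(a) appends [28, 29]): d = {'a': [28, 29], 'b': [28, 28, 29]}
After line 4: result = d['b'] = [28, 28, 29]

{'a': [28, 29], 'b': [28, 28, 29]}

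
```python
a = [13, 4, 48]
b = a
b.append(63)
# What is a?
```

After line 1: a = [13, 4, 48]
After line 2 (b = a is an alias, same object): a = [13, 4, 48], b = [13, 4, 48]
After line 3 (b.append mutates the shared list): a = [13, 4, 48, 63], b = [13, 4, 48, 63]

[13, 4, 48, 63]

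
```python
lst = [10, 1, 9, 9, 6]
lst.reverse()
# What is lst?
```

[6, 9, 9, 1, 10]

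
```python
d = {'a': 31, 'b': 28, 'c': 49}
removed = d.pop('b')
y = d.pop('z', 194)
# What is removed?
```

After line 1: d = {'a': 31, 'b': 28, 'c': 49}
After line 2 (pop 'b' returns 28): d = {'a': 31, 'c': 49}, removed = 28
After line 3 (pop 'z' missing, returns default 194): d = {'a': 31, 'c': 49}, y = 194

28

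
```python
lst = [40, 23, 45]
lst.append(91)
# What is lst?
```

[40, 23, 45, 91]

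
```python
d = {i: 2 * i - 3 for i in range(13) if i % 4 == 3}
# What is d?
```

{3: 3, 7: 11, 11: 19}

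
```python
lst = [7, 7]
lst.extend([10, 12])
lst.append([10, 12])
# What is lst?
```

After line 1: lst = [7, 7]
After line 2 (extend unpacks [10, 12]): lst = [7, 7, 10, 12]
After line 3 (append adds [10, 12] as single element): lst = [7, 7, 10, 12, [10, 12]]

[7, 7, 10, 12, [10, 12]]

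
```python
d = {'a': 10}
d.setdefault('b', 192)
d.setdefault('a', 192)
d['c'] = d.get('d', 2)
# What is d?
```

After line 1: d = {'a': 10}
After line 2 (setdefault adds 'b'=192): d = {'a': 10, 'b': 192}
After line 3 (setdefault 'a' no-op, already exists): d = {'a': 10, 'b': 192}
After line 4 (get('d', 2) returns default since 'd' not in d): d = {'a': 10, 'b': 192, 'c': 2}

{'a': 10, 'b': 192, 'c': 2}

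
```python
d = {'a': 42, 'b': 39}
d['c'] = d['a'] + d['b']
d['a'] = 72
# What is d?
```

After line 1: d = {'a': 42, 'b': 39}
After line 2 (d['c'] = 42 + 39): d = {'a': 42, 'b': 39, 'c': 81}
After line 3: d = {'a': 72, 'b': 39, 'c': 81}

{'a': 72, 'b': 39, 'c': 81}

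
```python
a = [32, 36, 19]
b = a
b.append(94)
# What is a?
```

After line 1: a = [32, 36, 19]
After line 2 (b = a is an alias, same object): a = [32, 36, 19], b = [32, 36, 19]
After line 3 (b.append mutates the shared list): a = [32, 36, 19, 94], b = [32, 36, 19, 94]

[32, 36, 19, 94]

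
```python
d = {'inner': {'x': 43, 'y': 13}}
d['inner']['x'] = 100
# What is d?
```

After line 1: d = {'inner': {'x': 43, 'y': 13}}
After line 2 (inner x overwritten): d = {'inner': {'x': 100, 'y': 13}}

{'inner': {'x': 100, 'y': 13}}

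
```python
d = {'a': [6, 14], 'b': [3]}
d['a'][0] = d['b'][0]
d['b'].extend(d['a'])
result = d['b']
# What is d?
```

After line 1: d = {'a': [6, 14], 'b': [3]}
After line 2 (a[0] = b[0] = 3): d = {'a': [3, 14], 'b': [3]}
After line 3 (b.extend(a) appends [3, 14]): d = {'a': [3, 14], 'b': [3, 3, 14]}
After line 4: result = d['b'] = [3, 3, 14]

{'a': [3, 14], 'b': [3, 3, 14]}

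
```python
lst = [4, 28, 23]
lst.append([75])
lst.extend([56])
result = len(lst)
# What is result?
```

After line 1: lst = [4, 28, 23]
After line 2 (append adds [75] as single element): lst = [4, 28, 23, [75]]
After line 3 (extend unpacks [56], adds 56): lst = [4, 28, 23, [75], 56]
After line 4: result = len(lst) = 5

5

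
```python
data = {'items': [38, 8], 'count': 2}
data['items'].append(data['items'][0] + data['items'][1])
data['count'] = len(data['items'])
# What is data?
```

After line 1: data = {'items': [38, 8], 'count': 2}
After line 2 (append 38 + 8 = 46): data = {'items': [38, 8, 46], 'count': 2}
After line 3 (count = len(items) = 3): data = {'items': [38, 8, 46], 'count': 3}

{'items': [38, 8, 46], 'count': 3}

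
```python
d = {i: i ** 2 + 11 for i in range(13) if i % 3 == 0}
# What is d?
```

{0: 11, 3: 20, 6: 47, 9: 92, 12: 155}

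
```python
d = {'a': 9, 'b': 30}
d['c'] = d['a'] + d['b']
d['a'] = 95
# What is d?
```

After line 1: d = {'a': 9, 'b': 30}
After line 2 (d['c'] = 9 + 30): d = {'a': 9, 'b': 30, 'c': 39}
After line 3: d = {'a': 95, 'b': 30, 'c': 39}

{'a': 95, 'b': 30, 'c': 39}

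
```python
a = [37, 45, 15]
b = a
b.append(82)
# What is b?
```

After line 1: a = [37, 45, 15]
After line 2 (b = a is an alias, same object): a = [37, 45, 15], b = [37, 45, 15]
After line 3 (b.append mutates the shared list): a = [37, 45, 15, 82], b = [37, 45, 15, 82]

[37, 45, 15, 82]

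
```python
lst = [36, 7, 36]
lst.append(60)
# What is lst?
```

[36, 7, 36, 60]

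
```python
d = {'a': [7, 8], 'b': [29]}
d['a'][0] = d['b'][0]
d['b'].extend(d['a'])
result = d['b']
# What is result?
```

After line 1: d = {'a': [7, 8], 'b': [29]}
After line 2 (a[0] = b[0] = 29): d = {'a': [29, 8], 'b': [29]}
After line 3 (b.extend(a) appends [29, 8]): d = {'a': [29, 8], 'b': [29, 29, 8]}
After line 4: result = d['b'] = [29, 29, 8]

[29, 29, 8]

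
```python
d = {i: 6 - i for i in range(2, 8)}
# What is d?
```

{2: 4, 3: 3, 4: 2, 5: 1, 6: 0, 7: -1}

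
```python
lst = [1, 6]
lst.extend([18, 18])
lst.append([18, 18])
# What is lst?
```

After line 1: lst = [1, 6]
After line 2 (extend unpacks [18, 18]): lst = [1, 6, 18, 18]
After line 3 (append adds [18, 18] as single element): lst = [1, 6, 18, 18, [18, 18]]

[1, 6, 18, 18, [18, 18]]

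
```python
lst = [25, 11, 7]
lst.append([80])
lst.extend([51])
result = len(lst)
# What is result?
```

After line 1: lst = [25, 11, 7]
After line 2 (append adds [80] as single element): lst = [25, 11, 7, [80]]
After line 3 (extend unpacks [51], adds 51): lst = [25, 11, 7, [80], 51]
After line 4: result = len(lst) = 5

5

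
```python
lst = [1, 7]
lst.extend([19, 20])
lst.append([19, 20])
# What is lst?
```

After line 1: lst = [1, 7]
After line 2 (extend unpacks [19, 20]): lst = [1, 7, 19, 20]
After line 3 (append adds [19, 20] as single element): lst = [1, 7, 19, 20, [19, 20]]

[1, 7, 19, 20, [19, 20]]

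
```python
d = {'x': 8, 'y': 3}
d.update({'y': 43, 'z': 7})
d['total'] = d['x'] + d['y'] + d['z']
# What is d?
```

After line 1: d = {'x': 8, 'y': 3}
After line 2 (y overwritten, z added): d = {'x': 8, 'y': 43, 'z': 7}
After line 3 (total = 8 + 43 + 7 = 58): d = {'x': 8, 'y': 43, 'z': 7, 'total': 58}

{'x': 8, 'y': 43, 'z': 7, 'total': 58}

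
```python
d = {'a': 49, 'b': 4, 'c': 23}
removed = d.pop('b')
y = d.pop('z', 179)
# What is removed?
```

After line 1: d = {'a': 49, 'b': 4, 'c': 23}
After line 2 (pop 'b' returns 4): d = {'a': 49, 'c': 23}, removed = 4
After line 3 (pop 'z' missing, returns default 179): d = {'a': 49, 'c': 23}, y = 179

4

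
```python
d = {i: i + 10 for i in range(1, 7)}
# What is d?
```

{1: 11, 2: 12, 3: 13, 4: 14, 5: 15, 6: 16}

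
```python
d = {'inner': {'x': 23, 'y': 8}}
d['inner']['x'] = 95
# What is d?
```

After line 1: d = {'inner': {'x': 23, 'y': 8}}
After line 2 (inner x overwritten): d = {'inner': {'x': 95, 'y': 8}}

{'inner': {'x': 95, 'y': 8}}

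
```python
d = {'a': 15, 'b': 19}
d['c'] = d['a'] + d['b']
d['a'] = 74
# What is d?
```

After line 1: d = {'a': 15, 'b': 19}
After line 2 (d['c'] = 15 + 19): d = {'a': 15, 'b': 19, 'c': 34}
After line 3: d = {'a': 74, 'b': 19, 'c': 34}

{'a': 74, 'b': 19, 'c': 34}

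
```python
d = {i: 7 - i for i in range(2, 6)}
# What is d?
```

{2: 5, 3: 4, 4: 3, 5: 2}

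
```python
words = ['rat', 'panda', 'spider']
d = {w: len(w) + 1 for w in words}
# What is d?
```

{'rat': 4, 'panda': 6, 'spider': 7}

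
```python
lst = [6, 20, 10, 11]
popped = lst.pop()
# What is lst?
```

[6, 20, 10]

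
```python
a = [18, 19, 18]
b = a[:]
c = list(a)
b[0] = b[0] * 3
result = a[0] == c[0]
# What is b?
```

After line 1: a = [18, 19, 18]
After line 2 (b = a[:], copy): a = [18, 19, 18], b = [18, 19, 18]
After line 3 (c = list(a) is a copy, new object): c = [18, 19, 18]
After line 4 (b[0] = 18 * 3 = 54; only b mutates (copy)): a = [18, 19, 18], b = [54, 19, 18], c = [18, 19, 18]
After line 5 (a[0] = 18, c[0] = 18; result = True)

[54, 19, 18]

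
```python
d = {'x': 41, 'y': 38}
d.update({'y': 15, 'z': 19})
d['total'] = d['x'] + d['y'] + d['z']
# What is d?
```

After line 1: d = {'x': 41, 'y': 38}
After line 2 (y overwritten, z added): d = {'x': 41, 'y': 15, 'z': 19}
After line 3 (total = 41 + 15 + 19 = 75): d = {'x': 41, 'y': 15, 'z': 19, 'total': 75}

{'x': 41, 'y': 15, 'z': 19, 'total': 75}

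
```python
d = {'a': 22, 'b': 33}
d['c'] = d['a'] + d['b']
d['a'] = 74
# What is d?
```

After line 1: d = {'a': 22, 'b': 33}
After line 2 (d['c'] = 22 + 33): d = {'a': 22, 'b': 33, 'c': 55}
After line 3: d = {'a': 74, 'b': 33, 'c': 55}

{'a': 74, 'b': 33, 'c': 55}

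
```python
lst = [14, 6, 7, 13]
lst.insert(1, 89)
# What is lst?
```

[14, 89, 6, 7, 13]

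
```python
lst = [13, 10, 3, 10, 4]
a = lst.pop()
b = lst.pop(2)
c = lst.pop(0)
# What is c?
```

After line 1: lst = [13, 10, 3, 10, 4]
After line 2 (pop() -> a = 4): lst = [13, 10, 3, 10]
After line 3 (pop(2) -> b = 3): lst = [13, 10, 10]
After line 4 (pop(0) -> c = 13): lst = [10, 10]

13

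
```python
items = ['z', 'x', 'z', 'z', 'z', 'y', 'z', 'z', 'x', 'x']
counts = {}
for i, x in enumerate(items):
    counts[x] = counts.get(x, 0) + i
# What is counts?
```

Initial: counts = {}, items = ['z', 'x', 'z', 'z', 'z', 'y', 'z', 'z', 'x', 'x']
i=0, x='z': counts = {'z': 0}
i=1, x='x': counts = {'z': 0, 'x': 1}
i=2, x='z': counts = {'z': 2, 'x': 1}
i=3, x='z': counts = {'z': 5, 'x': 1}
i=4, x='z': counts = {'z': 9, 'x': 1}
i=5, x='y': counts = {'z': 9, 'x': 1, 'y': 5}
i=6, x='z': counts = {'z': 15, 'x': 1, 'y': 5}
i=7, x='z': counts = {'z': 22, 'x': 1, 'y': 5}
i=8, x='x': counts = {'z': 22, 'x': 9, 'y': 5}
i=9, x='x': counts = {'z': 22, 'x': 18, 'y': 5}

{'z': 22, 'x': 18, 'y': 5}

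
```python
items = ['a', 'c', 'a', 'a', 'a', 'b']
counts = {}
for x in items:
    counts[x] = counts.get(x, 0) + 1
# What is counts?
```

Initial: counts = {}, items = ['a', 'c', 'a', 'a', 'a', 'b']
See 'a': counts = {'a': 1}
See 'c': counts = {'a': 1, 'c': 1}
See 'a': counts = {'a': 2, 'c': 1}
See 'a': counts = {'a': 3, 'c': 1}
See 'a': counts = {'a': 4, 'c': 1}
See 'b': counts = {'a': 4, 'c': 1, 'b': 1}

{'a': 4, 'c': 1, 'b': 1}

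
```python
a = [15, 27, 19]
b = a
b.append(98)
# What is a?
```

After line 1: a = [15, 27, 19]
After line 2 (b = a is an alias, same object): a = [15, 27, 19], b = [15, 27, 19]
After line 3 (b.append mutates the shared list): a = [15, 27, 19, 98], b = [15, 27, 19, 98]

[15, 27, 19, 98]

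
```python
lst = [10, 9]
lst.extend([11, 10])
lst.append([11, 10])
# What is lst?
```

After line 1: lst = [10, 9]
After line 2 (extend unpacks [11, 10]): lst = [10, 9, 11, 10]
After line 3 (append adds [11, 10] as single element): lst = [10, 9, 11, 10, [11, 10]]

[10, 9, 11, 10, [11, 10]]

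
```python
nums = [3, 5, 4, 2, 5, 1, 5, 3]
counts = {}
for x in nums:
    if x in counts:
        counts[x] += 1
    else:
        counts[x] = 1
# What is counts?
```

Initial: counts = {}, nums = [3, 5, 4, 2, 5, 1, 5, 3]
See 3: counts = {3: 1}
See 5: counts = {3: 1, 5: 1}
See 4: counts = {3: 1, 5: 1, 4: 1}
See 2: counts = {3: 1, 5: 1, 4: 1, 2: 1}
See 5: counts = {3: 1, 5: 2, 4: 1, 2: 1}
See 1: counts = {3: 1, 5: 2, 4: 1, 2: 1, 1: 1}
See 5: counts = {3: 1, 5: 3, 4: 1, 2: 1, 1: 1}
See 3: counts = {3: 2, 5: 3, 4: 1, 2: 1, 1: 1}

{3: 2, 5: 3, 4: 1, 2: 1, 1: 1}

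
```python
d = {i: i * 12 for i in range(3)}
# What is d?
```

{0: 0, 1: 12, 2: 24}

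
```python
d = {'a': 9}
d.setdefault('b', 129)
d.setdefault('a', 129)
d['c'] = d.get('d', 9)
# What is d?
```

After line 1: d = {'a': 9}
After line 2 (setdefault adds 'b'=129): d = {'a': 9, 'b': 129}
After line 3 (setdefault 'a' no-op, already exists): d = {'a': 9, 'b': 129}
After line 4 (get('d', 9) returns default since 'd' not in d): d = {'a': 9, 'b': 129, 'c': 9}

{'a': 9, 'b': 129, 'c': 9}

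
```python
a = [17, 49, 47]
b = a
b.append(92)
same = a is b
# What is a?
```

After line 1: a = [17, 49, 47]
After line 2 (b = a is an alias, same object): a = [17, 49, 47], b = [17, 49, 47]
After line 3 (b.append mutates the shared list): a = [17, 49, 47, 92], b = [17, 49, 47, 92]
After line 4 (same = a is b; same object -> True): same = True

[17, 49, 47, 92]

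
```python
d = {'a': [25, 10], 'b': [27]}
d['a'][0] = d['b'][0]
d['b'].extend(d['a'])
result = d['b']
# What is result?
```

After line 1: d = {'a': [25, 10], 'b': [27]}
After line 2 (a[0] = b[0] = 27): d = {'a': [27, 10], 'b': [27]}
After line 3 (b.extend(a) appends [27, 10]): d = {'a': [27, 10], 'b': [27, 27, 10]}
After line 4: result = d['b'] = [27, 27, 10]

[27, 27, 10]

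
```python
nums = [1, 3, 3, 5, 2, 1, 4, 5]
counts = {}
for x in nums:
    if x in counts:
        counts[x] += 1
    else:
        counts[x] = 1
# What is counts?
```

Initial: counts = {}, nums = [1, 3, 3, 5, 2, 1, 4, 5]
See 1: counts = {1: 1}
See 3: counts = {1: 1, 3: 1}
See 3: counts = {1: 1, 3: 2}
See 5: counts = {1: 1, 3: 2, 5: 1}
See 2: counts = {1: 1, 3: 2, 5: 1, 2: 1}
See 1: counts = {1: 2, 3: 2, 5: 1, 2: 1}
See 4: counts = {1: 2, 3: 2, 5: 1, 2: 1, 4: 1}
See 5: counts = {1: 2, 3: 2, 5: 2, 2: 1, 4: 1}

{1: 2, 3: 2, 5: 2, 2: 1, 4: 1}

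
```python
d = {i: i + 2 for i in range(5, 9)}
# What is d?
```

{5: 7, 6: 8, 7: 9, 8: 10}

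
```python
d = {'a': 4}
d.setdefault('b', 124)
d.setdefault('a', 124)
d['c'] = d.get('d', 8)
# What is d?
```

After line 1: d = {'a': 4}
After line 2 (setdefault adds 'b'=124): d = {'a': 4, 'b': 124}
After line 3 (setdefault 'a' no-op, already exists): d = {'a': 4, 'b': 124}
After line 4 (get('d', 8) returns default since 'd' not in d): d = {'a': 4, 'b': 124, 'c': 8}

{'a': 4, 'b': 124, 'c': 8}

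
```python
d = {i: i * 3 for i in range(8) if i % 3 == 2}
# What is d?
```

{2: 6, 5: 15}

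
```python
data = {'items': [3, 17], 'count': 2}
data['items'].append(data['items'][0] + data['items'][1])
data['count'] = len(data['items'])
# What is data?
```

After line 1: data = {'items': [3, 17], 'count': 2}
After line 2 (append 3 + 17 = 20): data = {'items': [3, 17, 20], 'count': 2}
After line 3 (count = len(items) = 3): data = {'items': [3, 17, 20], 'count': 3}

{'items': [3, 17, 20], 'count': 3}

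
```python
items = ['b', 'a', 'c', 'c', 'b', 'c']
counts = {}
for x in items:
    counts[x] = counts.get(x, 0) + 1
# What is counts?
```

Initial: counts = {}, items = ['b', 'a', 'c', 'c', 'b', 'c']
See 'b': counts = {'b': 1}
See 'a': counts = {'b': 1, 'a': 1}
See 'c': counts = {'b': 1, 'a': 1, 'c': 1}
See 'c': counts = {'b': 1, 'a': 1, 'c': 2}
See 'b': counts = {'b': 2, 'a': 1, 'c': 2}
See 'c': counts = {'b': 2, 'a': 1, 'c': 3}

{'b': 2, 'a': 1, 'c': 3}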